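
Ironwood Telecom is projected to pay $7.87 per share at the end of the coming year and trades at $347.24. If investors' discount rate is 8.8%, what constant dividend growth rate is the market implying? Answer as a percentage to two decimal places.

From P₀ = D₁/(r − g), the implied growth is g = r − D₁/P₀.
g = 0.088 − 7.87/347.24 = 0.088 − 0.02266 = 0.06534

6.53%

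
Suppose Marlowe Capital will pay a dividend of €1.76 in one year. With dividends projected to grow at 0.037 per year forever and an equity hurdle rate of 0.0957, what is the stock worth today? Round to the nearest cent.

€29.98

Gordon growth model: P₀ = D₁/(r − g), with D₁ = 1.76 given directly.
P₀ = 1.7600 / (0.0957 − 0.037) = 1.7600 / 0.0587 = 29.9830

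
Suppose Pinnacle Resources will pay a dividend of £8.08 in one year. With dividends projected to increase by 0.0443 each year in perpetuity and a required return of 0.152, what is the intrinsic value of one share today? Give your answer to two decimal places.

Gordon growth model: P₀ = D₁/(r − g), with D₁ = 8.08 given directly.
P₀ = 8.0800 / (0.152 − 0.0443) = 8.0800 / 0.1077 = 75.0232

£75.02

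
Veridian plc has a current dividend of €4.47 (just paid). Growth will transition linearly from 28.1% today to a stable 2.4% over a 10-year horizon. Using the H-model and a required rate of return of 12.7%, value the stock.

H-model: P₀ = D₀[(1+g_L) + H(g_S−g_L)]/(r−g_L), with H = 10/2 = 5.
P₀ = 4.47 × [(1+0.024) + 5×(0.281−0.024)] / (0.127−0.024)
   = 4.47 × 2.3090 / 0.103 = 100.2061

€100.21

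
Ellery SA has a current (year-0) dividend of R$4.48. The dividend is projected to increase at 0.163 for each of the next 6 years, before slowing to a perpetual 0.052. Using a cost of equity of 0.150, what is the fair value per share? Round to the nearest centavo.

Two-stage DDM. Project D₁…D_6 at 0.163, terminal growth 0.052, discount at r = 0.15.
D_1 = 5.2102
D_2 = 6.0595
D_3 = 7.0472
D_4 = 8.1959
D_5 = 9.5318
D_6 = 11.0855
Terminal value at t=6: TV = D_7/(r−g) = 11.6620/(0.15−0.052) = 118.9997
P₀ = 5.2102/(1+0.15)^1 + 6.0595/(1+0.15)^2 + 7.0472/(1+0.15)^3 + 8.1959/(1+0.15)^4 + 9.5318/(1+0.15)^5 + 11.0855/(1+0.15)^6 + 118.9997/(1+0.15)^6 = 79.4106

R$79.41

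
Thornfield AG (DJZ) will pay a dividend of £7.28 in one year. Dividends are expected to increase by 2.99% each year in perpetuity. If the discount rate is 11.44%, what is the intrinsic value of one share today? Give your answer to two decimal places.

Gordon growth model: P₀ = D₁/(r − g), with D₁ = 7.28 given directly.
P₀ = 7.2800 / (0.1144 − 0.0299) = 7.2800 / 0.0845 = 86.1538

£86.15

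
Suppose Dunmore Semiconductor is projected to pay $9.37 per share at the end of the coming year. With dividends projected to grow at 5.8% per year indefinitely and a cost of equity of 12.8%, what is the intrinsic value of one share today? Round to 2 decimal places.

$133.86

Gordon growth model: P₀ = D₁/(r − g), with D₁ = 9.37 given directly.
P₀ = 9.3700 / (0.128 − 0.058) = 9.3700 / 0.07 = 133.8571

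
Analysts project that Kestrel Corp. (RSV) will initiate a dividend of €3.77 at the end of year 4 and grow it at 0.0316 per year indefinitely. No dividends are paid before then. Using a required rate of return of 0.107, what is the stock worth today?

€36.86

Deferred-dividend DDM. At t=3 the remaining stream is a growing perpetuity with first payment D_4 = 3.77.
V_3 = D_4/(r−g) = 3.77/(0.107−0.0316) = 50.0000
P₀ = V_3/(1+r)^3 = 50.0000/(1+0.107)^3 = 36.8576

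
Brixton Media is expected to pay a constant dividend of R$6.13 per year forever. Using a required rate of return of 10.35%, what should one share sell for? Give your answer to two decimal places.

Zero-growth DDM (perpetuity): P₀ = D/r = 6.13 / 0.1035 = 59.2271

R$59.23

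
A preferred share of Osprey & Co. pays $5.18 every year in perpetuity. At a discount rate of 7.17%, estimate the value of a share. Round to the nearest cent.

$72.25

Zero-growth DDM (perpetuity): P₀ = D/r = 5.18 / 0.0717 = 72.2455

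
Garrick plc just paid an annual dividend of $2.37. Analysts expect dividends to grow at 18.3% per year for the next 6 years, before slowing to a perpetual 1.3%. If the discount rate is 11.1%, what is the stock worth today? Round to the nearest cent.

Two-stage DDM. Project D₁…D_6 at 0.183, terminal growth 0.013, discount at r = 0.111.
D_1 = 2.8037
D_2 = 3.3168
D_3 = 3.9238
D_4 = 4.6418
D_5 = 5.4913
D_6 = 6.4962
Terminal value at t=6: TV = D_7/(r−g) = 6.5806/(0.111−0.013) = 67.1491
P₀ = 2.8037/(1+0.111)^1 + 3.3168/(1+0.111)^2 + 3.9238/(1+0.111)^3 + 4.6418/(1+0.111)^4 + 5.4913/(1+0.111)^5 + 6.4962/(1+0.111)^6 + 67.1491/(1+0.111)^6 = 53.5245

$53.52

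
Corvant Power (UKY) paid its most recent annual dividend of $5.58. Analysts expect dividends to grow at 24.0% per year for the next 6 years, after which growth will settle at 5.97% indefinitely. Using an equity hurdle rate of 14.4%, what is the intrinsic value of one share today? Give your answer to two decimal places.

$158.56

Two-stage DDM. Project D₁…D_6 at 0.24, terminal growth 0.0597, discount at r = 0.144.
D_1 = 6.9192
D_2 = 8.5798
D_3 = 10.6390
D_4 = 13.1923
D_5 = 16.3585
D_6 = 20.2845
Terminal value at t=6: TV = D_7/(r−g) = 21.4955/(0.144−0.0597) = 254.9880
P₀ = 6.9192/(1+0.144)^1 + 8.5798/(1+0.144)^2 + 10.6390/(1+0.144)^3 + 13.1923/(1+0.144)^4 + 16.3585/(1+0.144)^5 + 20.2845/(1+0.144)^6 + 254.9880/(1+0.144)^6 = 158.5631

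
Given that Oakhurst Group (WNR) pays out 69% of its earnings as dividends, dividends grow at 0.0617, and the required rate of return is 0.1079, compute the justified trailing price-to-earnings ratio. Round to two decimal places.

Justified trailing P/E = b(1+g)/(r−g) = 0.69×(1+0.0617)/(0.1079−0.0617) = 15.8566

15.86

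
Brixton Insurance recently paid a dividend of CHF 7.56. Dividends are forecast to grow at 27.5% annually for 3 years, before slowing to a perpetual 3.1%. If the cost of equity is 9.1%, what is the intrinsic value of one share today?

Two-stage DDM. Project D₁…D_3 at 0.275, terminal growth 0.031, discount at r = 0.091.
D_1 = 9.6390
D_2 = 12.2897
D_3 = 15.6694
Terminal value at t=3: TV = D_4/(r−g) = 16.1552/(0.091−0.031) = 269.2525
P₀ = 9.6390/(1+0.091)^1 + 12.2897/(1+0.091)^2 + 15.6694/(1+0.091)^3 + 269.2525/(1+0.091)^3 = 238.5676

CHF 238.57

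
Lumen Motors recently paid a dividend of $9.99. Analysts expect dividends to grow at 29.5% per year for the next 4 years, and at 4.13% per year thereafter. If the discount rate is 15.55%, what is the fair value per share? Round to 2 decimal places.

Two-stage DDM. Project D₁…D_4 at 0.295, terminal growth 0.0413, discount at r = 0.1555.
D_1 = 12.9370
D_2 = 16.7535
D_3 = 21.6958
D_4 = 28.0960
Terminal value at t=4: TV = D_5/(r−g) = 29.2564/(0.1555−0.0413) = 256.1854
P₀ = 12.9370/(1+0.1555)^1 + 16.7535/(1+0.1555)^2 + 21.6958/(1+0.1555)^3 + 28.0960/(1+0.1555)^4 + 256.1854/(1+0.1555)^4 = 197.2726

$197.27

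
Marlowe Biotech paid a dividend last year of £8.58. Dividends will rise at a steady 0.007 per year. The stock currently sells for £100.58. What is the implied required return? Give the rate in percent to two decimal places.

9.29%

Rearranging the constant-growth DDM: r = D₁/P₀ + g.
D₁ = 8.58 × (1 + 0.007) = 8.6401.
r = 8.6401 / 100.58 + 0.007 = 0.08590 + 0.007 = 0.09290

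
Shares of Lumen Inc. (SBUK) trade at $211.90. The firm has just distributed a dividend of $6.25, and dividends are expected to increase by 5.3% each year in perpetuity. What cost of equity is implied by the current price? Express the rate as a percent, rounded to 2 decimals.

8.41%

Rearranging the constant-growth DDM: r = D₁/P₀ + g.
D₁ = 6.25 × (1 + 0.053) = 6.5812.
r = 6.5812 / 211.90 + 0.053 = 0.03106 + 0.053 = 0.08406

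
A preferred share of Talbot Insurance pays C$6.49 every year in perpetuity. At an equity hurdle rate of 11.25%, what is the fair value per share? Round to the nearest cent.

C$57.69

Zero-growth DDM (perpetuity): P₀ = D/r = 6.49 / 0.1125 = 57.6889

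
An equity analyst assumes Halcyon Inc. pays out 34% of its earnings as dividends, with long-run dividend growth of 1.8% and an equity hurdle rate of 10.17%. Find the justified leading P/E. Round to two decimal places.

4.06

Justified leading P/E = b/(r−g) = 0.34/(0.1017−0.018) = 4.0621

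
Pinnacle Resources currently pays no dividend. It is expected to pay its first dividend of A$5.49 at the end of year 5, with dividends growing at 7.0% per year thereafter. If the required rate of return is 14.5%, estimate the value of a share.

Deferred-dividend DDM. At t=4 the remaining stream is a growing perpetuity with first payment D_5 = 5.49.
V_4 = D_5/(r−g) = 5.49/(0.145−0.07) = 73.2000
P₀ = V_4/(1+r)^4 = 73.2000/(1+0.145)^4 = 42.5882

A$42.59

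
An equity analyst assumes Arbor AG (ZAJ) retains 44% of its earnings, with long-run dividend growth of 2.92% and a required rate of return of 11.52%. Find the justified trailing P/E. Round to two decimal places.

Payout ratio b = 1 − 0.44 = 0.56.
Justified trailing P/E = b(1+g)/(r−g) = 0.56×(1+0.0292)/(0.1152−0.0292) = 6.7018

6.70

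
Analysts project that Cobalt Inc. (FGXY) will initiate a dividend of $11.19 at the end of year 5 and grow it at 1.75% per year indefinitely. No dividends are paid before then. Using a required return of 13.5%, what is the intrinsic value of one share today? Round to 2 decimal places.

$57.39

Deferred-dividend DDM. At t=4 the remaining stream is a growing perpetuity with first payment D_5 = 11.19.
V_4 = D_5/(r−g) = 11.19/(0.135−0.0175) = 95.2340
P₀ = V_4/(1+r)^4 = 95.2340/(1+0.135)^4 = 57.3864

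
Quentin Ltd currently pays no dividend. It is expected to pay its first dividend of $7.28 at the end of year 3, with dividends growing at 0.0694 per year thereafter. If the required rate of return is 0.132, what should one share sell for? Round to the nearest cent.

$90.75

Deferred-dividend DDM. At t=2 the remaining stream is a growing perpetuity with first payment D_3 = 7.28.
V_2 = D_3/(r−g) = 7.28/(0.132−0.0694) = 116.2939
P₀ = V_2/(1+r)^2 = 116.2939/(1+0.132)^2 = 90.7537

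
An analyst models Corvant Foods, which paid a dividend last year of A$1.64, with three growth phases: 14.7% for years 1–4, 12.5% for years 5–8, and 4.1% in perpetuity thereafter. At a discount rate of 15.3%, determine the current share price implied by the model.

A$26.05

Three-stage DDM. Project D₁…D_8; terminal Gordon value at t=8 with g = 0.041; discount at r = 0.153.
D_1 = 1.8811
D_2 = 2.1576
D_3 = 2.4748
D_4 = 2.8386
D_5 = 3.1934
D_6 = 3.5925
D_7 = 4.0416
D_8 = 4.5468
TV_8 = 4.7332/(0.153−0.041) = 42.2611
P₀ = Σ Dₜ/(1+r)ᵗ + TV_8/(1+r)^8 = 26.0492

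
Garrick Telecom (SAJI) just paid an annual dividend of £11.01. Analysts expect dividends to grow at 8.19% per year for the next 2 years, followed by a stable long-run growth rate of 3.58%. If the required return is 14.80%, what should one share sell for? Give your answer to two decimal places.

Two-stage DDM. Project D₁…D_2 at 0.0819, terminal growth 0.0358, discount at r = 0.148.
D_1 = 11.9117
D_2 = 12.8873
Terminal value at t=2: TV = D_3/(r−g) = 13.3487/(0.148−0.0358) = 118.9720
P₀ = 11.9117/(1+0.148)^1 + 12.8873/(1+0.148)^2 + 118.9720/(1+0.148)^2 = 110.4283

£110.43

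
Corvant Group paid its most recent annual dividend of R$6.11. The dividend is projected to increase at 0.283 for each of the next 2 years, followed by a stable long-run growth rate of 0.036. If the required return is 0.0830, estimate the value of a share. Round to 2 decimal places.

R$204.83

Two-stage DDM. Project D₁…D_2 at 0.283, terminal growth 0.036, discount at r = 0.083.
D_1 = 7.8391
D_2 = 10.0576
Terminal value at t=2: TV = D_3/(r−g) = 10.4197/(0.083−0.036) = 221.6953
P₀ = 7.8391/(1+0.083)^1 + 10.0576/(1+0.083)^2 + 221.6953/(1+0.083)^2 = 204.8298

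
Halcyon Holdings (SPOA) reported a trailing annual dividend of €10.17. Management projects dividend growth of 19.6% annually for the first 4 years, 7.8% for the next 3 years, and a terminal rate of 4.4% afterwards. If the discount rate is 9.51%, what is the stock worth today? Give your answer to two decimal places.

Three-stage DDM. Project D₁…D_7; terminal Gordon value at t=7 with g = 0.044; discount at r = 0.0951.
D_1 = 12.1633
D_2 = 14.5473
D_3 = 17.3986
D_4 = 20.8087
D_5 = 22.4318
D_6 = 24.1815
D_7 = 26.0677
TV_7 = 27.2146/(0.0951−0.044) = 532.5760
P₀ = Σ Dₜ/(1+r)ᵗ + TV_7/(1+r)^7 = 374.9904

€374.99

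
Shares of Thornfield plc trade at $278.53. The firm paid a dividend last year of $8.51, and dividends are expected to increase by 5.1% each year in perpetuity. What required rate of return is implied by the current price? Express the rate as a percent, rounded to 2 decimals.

Rearranging the constant-growth DDM: r = D₁/P₀ + g.
D₁ = 8.51 × (1 + 0.051) = 8.9440.
r = 8.9440 / 278.53 + 0.051 = 0.03211 + 0.051 = 0.08311

8.31%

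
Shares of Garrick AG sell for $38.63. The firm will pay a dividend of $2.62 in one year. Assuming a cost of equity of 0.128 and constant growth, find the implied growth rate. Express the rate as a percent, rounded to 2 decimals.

6.02%

From P₀ = D₁/(r − g), the implied growth is g = r − D₁/P₀.
g = 0.128 − 2.62/38.63 = 0.128 − 0.06782 = 0.06018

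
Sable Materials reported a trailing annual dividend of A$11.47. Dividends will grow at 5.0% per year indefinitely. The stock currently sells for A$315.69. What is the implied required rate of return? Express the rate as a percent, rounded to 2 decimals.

Rearranging the constant-growth DDM: r = D₁/P₀ + g.
D₁ = 11.47 × (1 + 0.05) = 12.0435.
r = 12.0435 / 315.69 + 0.05 = 0.03815 + 0.05 = 0.08815

8.81%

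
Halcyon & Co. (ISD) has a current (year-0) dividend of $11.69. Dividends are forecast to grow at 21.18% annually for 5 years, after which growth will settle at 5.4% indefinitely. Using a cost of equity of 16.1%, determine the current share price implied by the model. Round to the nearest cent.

$209.23

Two-stage DDM. Project D₁…D_5 at 0.2118, terminal growth 0.054, discount at r = 0.161.
D_1 = 14.1659
D_2 = 17.1663
D_3 = 20.8021
D_4 = 25.2080
D_5 = 30.5470
Terminal value at t=5: TV = D_6/(r−g) = 32.1966/(0.161−0.054) = 300.9027
P₀ = 14.1659/(1+0.161)^1 + 17.1663/(1+0.161)^2 + 20.8021/(1+0.161)^3 + 25.2080/(1+0.161)^4 + 30.5470/(1+0.161)^5 + 300.9027/(1+0.161)^5 = 209.2328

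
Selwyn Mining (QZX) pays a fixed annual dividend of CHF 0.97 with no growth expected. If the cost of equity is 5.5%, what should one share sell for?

CHF 17.64

Zero-growth DDM (perpetuity): P₀ = D/r = 0.97 / 0.055 = 17.6364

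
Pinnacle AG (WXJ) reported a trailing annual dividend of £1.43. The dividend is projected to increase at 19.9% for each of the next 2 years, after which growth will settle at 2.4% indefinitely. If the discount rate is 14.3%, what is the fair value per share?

Two-stage DDM. Project D₁…D_2 at 0.199, terminal growth 0.024, discount at r = 0.143.
D_1 = 1.7146
D_2 = 2.0558
Terminal value at t=2: TV = D_3/(r−g) = 2.1051/(0.143−0.024) = 17.6900
P₀ = 1.7146/(1+0.143)^1 + 2.0558/(1+0.143)^2 + 17.6900/(1+0.143)^2 = 16.6141

£16.61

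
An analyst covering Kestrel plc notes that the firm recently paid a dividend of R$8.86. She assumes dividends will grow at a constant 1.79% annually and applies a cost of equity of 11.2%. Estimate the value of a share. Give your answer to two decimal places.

R$95.84

Gordon growth model: P₀ = D₁/(r − g). D₁ = 8.86 × (1 + 0.0179) = 9.0186.
P₀ = 9.0186 / (0.112 − 0.0179) = 9.0186 / 0.0941 = 95.8405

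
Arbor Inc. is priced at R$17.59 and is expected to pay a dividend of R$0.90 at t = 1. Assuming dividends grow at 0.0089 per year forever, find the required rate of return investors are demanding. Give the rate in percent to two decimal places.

Rearranging the constant-growth DDM: r = D₁/P₀ + g.
r = 0.9000 / 17.59 + 0.0089 = 0.05117 + 0.0089 = 0.06007

6.01%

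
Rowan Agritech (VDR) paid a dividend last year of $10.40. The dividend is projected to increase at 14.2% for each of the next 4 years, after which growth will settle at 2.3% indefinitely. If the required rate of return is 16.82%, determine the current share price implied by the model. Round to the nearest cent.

Two-stage DDM. Project D₁…D_4 at 0.142, terminal growth 0.023, discount at r = 0.1682.
D_1 = 11.8768
D_2 = 13.5633
D_3 = 15.4893
D_4 = 17.6888
Terminal value at t=4: TV = D_5/(r−g) = 18.0956/(0.1682−0.023) = 124.6255
P₀ = 11.8768/(1+0.1682)^1 + 13.5633/(1+0.1682)^2 + 15.4893/(1+0.1682)^3 + 17.6888/(1+0.1682)^4 + 124.6255/(1+0.1682)^4 = 106.2365

$106.24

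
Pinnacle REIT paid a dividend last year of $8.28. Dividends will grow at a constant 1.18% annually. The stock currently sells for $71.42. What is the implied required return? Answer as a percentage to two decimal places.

12.91%

Rearranging the constant-growth DDM: r = D₁/P₀ + g.
D₁ = 8.28 × (1 + 0.0118) = 8.3777.
r = 8.3777 / 71.42 + 0.0118 = 0.11730 + 0.0118 = 0.12910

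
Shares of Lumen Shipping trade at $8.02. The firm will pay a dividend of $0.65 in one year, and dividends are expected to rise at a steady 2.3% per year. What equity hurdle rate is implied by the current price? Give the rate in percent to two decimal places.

Rearranging the constant-growth DDM: r = D₁/P₀ + g.
r = 0.6500 / 8.02 + 0.023 = 0.08105 + 0.023 = 0.10405

10.40%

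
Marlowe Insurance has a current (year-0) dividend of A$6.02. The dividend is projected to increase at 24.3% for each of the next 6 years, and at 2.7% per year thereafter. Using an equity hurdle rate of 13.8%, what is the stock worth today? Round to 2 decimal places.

Two-stage DDM. Project D₁…D_6 at 0.243, terminal growth 0.027, discount at r = 0.138.
D_1 = 7.4829
D_2 = 9.3012
D_3 = 11.5614
D_4 = 14.3708
D_5 = 17.8629
D_6 = 22.2036
Terminal value at t=6: TV = D_7/(r−g) = 22.8031/(0.138−0.027) = 205.4332
P₀ = 7.4829/(1+0.138)^1 + 9.3012/(1+0.138)^2 + 11.5614/(1+0.138)^3 + 14.3708/(1+0.138)^4 + 17.8629/(1+0.138)^5 + 22.2036/(1+0.138)^6 + 205.4332/(1+0.138)^6 = 144.3370

A$144.34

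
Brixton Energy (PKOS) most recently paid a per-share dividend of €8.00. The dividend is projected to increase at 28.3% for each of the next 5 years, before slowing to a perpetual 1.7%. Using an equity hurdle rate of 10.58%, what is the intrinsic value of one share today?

€256.51

Two-stage DDM. Project D₁…D_5 at 0.283, terminal growth 0.017, discount at r = 0.1058.
D_1 = 10.2640
D_2 = 13.1687
D_3 = 16.8955
D_4 = 21.6769
D_5 = 27.8114
Terminal value at t=5: TV = D_6/(r−g) = 28.2842/(0.1058−0.017) = 318.5160
P₀ = 10.2640/(1+0.1058)^1 + 13.1687/(1+0.1058)^2 + 16.8955/(1+0.1058)^3 + 21.6769/(1+0.1058)^4 + 27.8114/(1+0.1058)^5 + 318.5160/(1+0.1058)^5 = 256.5052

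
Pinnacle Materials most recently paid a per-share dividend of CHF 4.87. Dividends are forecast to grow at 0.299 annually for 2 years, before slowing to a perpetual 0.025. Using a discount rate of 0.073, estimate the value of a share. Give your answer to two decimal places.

CHF 165.45

Two-stage DDM. Project D₁…D_2 at 0.299, terminal growth 0.025, discount at r = 0.073.
D_1 = 6.3261
D_2 = 8.2176
Terminal value at t=2: TV = D_3/(r−g) = 8.4231/(0.073−0.025) = 175.4809
P₀ = 6.3261/(1+0.073)^1 + 8.2176/(1+0.073)^2 + 175.4809/(1+0.073)^2 = 165.4492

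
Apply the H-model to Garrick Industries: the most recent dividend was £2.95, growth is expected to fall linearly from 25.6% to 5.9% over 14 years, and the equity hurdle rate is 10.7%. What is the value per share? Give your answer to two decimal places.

H-model: P₀ = D₀[(1+g_L) + H(g_S−g_L)]/(r−g_L), with H = 14/2 = 7.
P₀ = 2.95 × [(1+0.059) + 7×(0.256−0.059)] / (0.107−0.059)
   = 2.95 × 2.4380 / 0.048 = 149.8354

£149.84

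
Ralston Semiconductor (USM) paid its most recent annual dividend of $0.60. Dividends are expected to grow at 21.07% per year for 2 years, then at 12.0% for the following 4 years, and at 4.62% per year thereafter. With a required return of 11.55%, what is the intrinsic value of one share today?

$15.06

Three-stage DDM. Project D₁…D_6; terminal Gordon value at t=6 with g = 0.0462; discount at r = 0.1155.
D_1 = 0.7264
D_2 = 0.8795
D_3 = 0.9850
D_4 = 1.1032
D_5 = 1.2356
D_6 = 1.3839
TV_6 = 1.4478/(0.1155−0.0462) = 20.8919
P₀ = Σ Dₜ/(1+r)ᵗ + TV_6/(1+r)^6 = 15.0570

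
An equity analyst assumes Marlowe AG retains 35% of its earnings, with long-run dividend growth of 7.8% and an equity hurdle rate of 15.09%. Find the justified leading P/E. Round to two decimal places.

Payout ratio b = 1 − 0.35 = 0.65.
Justified leading P/E = b/(r−g) = 0.65/(0.1509−0.078) = 8.9163

8.92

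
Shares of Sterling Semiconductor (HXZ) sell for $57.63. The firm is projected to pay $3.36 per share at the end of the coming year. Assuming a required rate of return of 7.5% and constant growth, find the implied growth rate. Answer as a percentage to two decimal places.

1.67%

From P₀ = D₁/(r − g), the implied growth is g = r − D₁/P₀.
g = 0.075 − 3.36/57.63 = 0.075 − 0.05830 = 0.01670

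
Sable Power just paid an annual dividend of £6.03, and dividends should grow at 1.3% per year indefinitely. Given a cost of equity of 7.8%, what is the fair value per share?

Gordon growth model: P₀ = D₁/(r − g). D₁ = 6.03 × (1 + 0.013) = 6.1084.
P₀ = 6.1084 / (0.078 − 0.013) = 6.1084 / 0.065 = 93.9752

£93.98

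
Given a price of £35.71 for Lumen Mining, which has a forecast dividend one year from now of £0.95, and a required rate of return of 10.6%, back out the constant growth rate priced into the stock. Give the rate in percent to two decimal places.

From P₀ = D₁/(r − g), the implied growth is g = r − D₁/P₀.
g = 0.106 − 0.95/35.71 = 0.106 − 0.02660 = 0.07940

7.94%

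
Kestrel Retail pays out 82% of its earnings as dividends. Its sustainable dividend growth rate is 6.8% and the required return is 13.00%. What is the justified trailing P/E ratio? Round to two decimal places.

Justified trailing P/E = b(1+g)/(r−g) = 0.82×(1+0.068)/(0.13−0.068) = 14.1252

14.13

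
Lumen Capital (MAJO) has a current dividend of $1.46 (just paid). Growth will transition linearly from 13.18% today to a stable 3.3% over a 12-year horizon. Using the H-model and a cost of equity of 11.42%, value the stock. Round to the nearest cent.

$29.23

H-model: P₀ = D₀[(1+g_L) + H(g_S−g_L)]/(r−g_L), with H = 12/2 = 6.
P₀ = 1.46 × [(1+0.033) + 6×(0.1318−0.033)] / (0.1142−0.033)
   = 1.46 × 1.6258 / 0.0812 = 29.2324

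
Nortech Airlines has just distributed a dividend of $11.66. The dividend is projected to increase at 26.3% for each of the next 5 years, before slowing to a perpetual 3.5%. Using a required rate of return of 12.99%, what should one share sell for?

$304.35

Two-stage DDM. Project D₁…D_5 at 0.263, terminal growth 0.035, discount at r = 0.1299.
D_1 = 14.7266
D_2 = 18.5997
D_3 = 23.4914
D_4 = 29.6696
D_5 = 37.4727
Terminal value at t=5: TV = D_6/(r−g) = 38.7843/(0.1299−0.035) = 408.6857
P₀ = 14.7266/(1+0.1299)^1 + 18.5997/(1+0.1299)^2 + 23.4914/(1+0.1299)^3 + 29.6696/(1+0.1299)^4 + 37.4727/(1+0.1299)^5 + 408.6857/(1+0.1299)^5 = 304.3549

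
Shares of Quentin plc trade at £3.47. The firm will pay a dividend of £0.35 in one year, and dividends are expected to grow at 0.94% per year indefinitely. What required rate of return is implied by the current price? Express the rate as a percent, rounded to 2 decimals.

Rearranging the constant-growth DDM: r = D₁/P₀ + g.
r = 0.3500 / 3.47 + 0.0094 = 0.10086 + 0.0094 = 0.11026

11.03%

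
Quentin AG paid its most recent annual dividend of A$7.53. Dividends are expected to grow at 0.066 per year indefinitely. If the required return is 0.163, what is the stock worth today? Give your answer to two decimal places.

Gordon growth model: P₀ = D₁/(r − g). D₁ = 7.53 × (1 + 0.066) = 8.0270.
P₀ = 8.0270 / (0.163 − 0.066) = 8.0270 / 0.097 = 82.7524

A$82.75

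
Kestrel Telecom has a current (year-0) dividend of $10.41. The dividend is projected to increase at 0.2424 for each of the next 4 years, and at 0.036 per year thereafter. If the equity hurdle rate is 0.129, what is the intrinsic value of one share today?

$223.26

Two-stage DDM. Project D₁…D_4 at 0.2424, terminal growth 0.036, discount at r = 0.129.
D_1 = 12.9334
D_2 = 16.0684
D_3 = 19.9634
D_4 = 24.8026
Terminal value at t=4: TV = D_5/(r−g) = 25.6955/(0.129−0.036) = 276.2952
P₀ = 12.9334/(1+0.129)^1 + 16.0684/(1+0.129)^2 + 19.9634/(1+0.129)^3 + 24.8026/(1+0.129)^4 + 276.2952/(1+0.129)^4 = 223.2583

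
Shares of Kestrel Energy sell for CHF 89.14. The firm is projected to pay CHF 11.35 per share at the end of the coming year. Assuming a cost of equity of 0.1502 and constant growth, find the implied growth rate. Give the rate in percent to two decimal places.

From P₀ = D₁/(r − g), the implied growth is g = r − D₁/P₀.
g = 0.1502 − 11.35/89.14 = 0.1502 − 0.12733 = 0.02287

2.29%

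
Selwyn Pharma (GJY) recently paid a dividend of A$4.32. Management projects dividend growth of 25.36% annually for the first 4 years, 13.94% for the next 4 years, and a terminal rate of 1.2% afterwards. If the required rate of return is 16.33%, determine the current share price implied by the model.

Three-stage DDM. Project D₁…D_8; terminal Gordon value at t=8 with g = 0.012; discount at r = 0.1633.
D_1 = 5.4156
D_2 = 6.7889
D_3 = 8.5106
D_4 = 10.6689
D_5 = 12.1561
D_6 = 13.8507
D_7 = 15.7815
D_8 = 17.9814
TV_8 = 18.1972/(0.1633−0.012) = 120.2724
P₀ = Σ Dₜ/(1+r)ᵗ + TV_8/(1+r)^8 = 78.8962

A$78.90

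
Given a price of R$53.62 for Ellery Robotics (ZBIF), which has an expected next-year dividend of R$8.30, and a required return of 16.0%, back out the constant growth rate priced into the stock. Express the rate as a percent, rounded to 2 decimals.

0.52%

From P₀ = D₁/(r − g), the implied growth is g = r − D₁/P₀.
g = 0.16 − 8.30/53.62 = 0.16 − 0.15479 = 0.00521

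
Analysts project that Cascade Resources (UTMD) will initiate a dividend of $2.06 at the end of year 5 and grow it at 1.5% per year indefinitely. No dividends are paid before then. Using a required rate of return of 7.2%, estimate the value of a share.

$27.37

Deferred-dividend DDM. At t=4 the remaining stream is a growing perpetuity with first payment D_5 = 2.06.
V_4 = D_5/(r−g) = 2.06/(0.072−0.015) = 36.1404
P₀ = V_4/(1+r)^4 = 36.1404/(1+0.072)^4 = 27.3661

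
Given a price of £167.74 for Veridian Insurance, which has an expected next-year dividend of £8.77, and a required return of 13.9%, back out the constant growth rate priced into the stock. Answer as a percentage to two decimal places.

From P₀ = D₁/(r − g), the implied growth is g = r − D₁/P₀.
g = 0.139 − 8.77/167.74 = 0.139 − 0.05228 = 0.08672

8.67%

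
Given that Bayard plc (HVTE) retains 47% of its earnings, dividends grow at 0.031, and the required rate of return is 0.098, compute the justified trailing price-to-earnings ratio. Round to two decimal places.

8.16

Payout ratio b = 1 − 0.47 = 0.53.
Justified trailing P/E = b(1+g)/(r−g) = 0.53×(1+0.031)/(0.098−0.031) = 8.1557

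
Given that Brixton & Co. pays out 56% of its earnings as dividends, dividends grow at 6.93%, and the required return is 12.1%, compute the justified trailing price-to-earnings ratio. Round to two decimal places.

Justified trailing P/E = b(1+g)/(r−g) = 0.56×(1+0.0693)/(0.121−0.0693) = 11.5824

11.58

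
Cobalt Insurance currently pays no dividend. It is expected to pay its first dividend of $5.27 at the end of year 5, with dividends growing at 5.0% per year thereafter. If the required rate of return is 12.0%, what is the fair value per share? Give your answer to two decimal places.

Deferred-dividend DDM. At t=4 the remaining stream is a growing perpetuity with first payment D_5 = 5.27.
V_4 = D_5/(r−g) = 5.27/(0.12−0.05) = 75.2857
P₀ = V_4/(1+r)^4 = 75.2857/(1+0.12)^4 = 47.8454

$47.85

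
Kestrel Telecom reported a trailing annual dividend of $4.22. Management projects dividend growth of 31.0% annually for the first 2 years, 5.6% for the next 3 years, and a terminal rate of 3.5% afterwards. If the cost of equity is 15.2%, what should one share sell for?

Three-stage DDM. Project D₁…D_5; terminal Gordon value at t=5 with g = 0.035; discount at r = 0.152.
D_1 = 5.5282
D_2 = 7.2419
D_3 = 7.6475
D_4 = 8.0758
D_5 = 8.5280
TV_5 = 8.8265/(0.152−0.035) = 75.4399
P₀ = Σ Dₜ/(1+r)ᵗ + TV_5/(1+r)^5 = 61.2291

$61.23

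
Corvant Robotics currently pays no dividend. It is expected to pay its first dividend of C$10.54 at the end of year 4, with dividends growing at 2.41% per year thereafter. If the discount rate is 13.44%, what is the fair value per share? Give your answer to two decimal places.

Deferred-dividend DDM. At t=3 the remaining stream is a growing perpetuity with first payment D_4 = 10.54.
V_3 = D_4/(r−g) = 10.54/(0.1344−0.0241) = 95.5576
P₀ = V_3/(1+r)^3 = 95.5576/(1+0.1344)^3 = 65.4586

C$65.46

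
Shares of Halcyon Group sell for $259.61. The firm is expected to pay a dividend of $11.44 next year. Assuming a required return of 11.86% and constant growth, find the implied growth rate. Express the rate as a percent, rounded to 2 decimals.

7.45%

From P₀ = D₁/(r − g), the implied growth is g = r − D₁/P₀.
g = 0.1186 − 11.44/259.61 = 0.1186 − 0.04407 = 0.07453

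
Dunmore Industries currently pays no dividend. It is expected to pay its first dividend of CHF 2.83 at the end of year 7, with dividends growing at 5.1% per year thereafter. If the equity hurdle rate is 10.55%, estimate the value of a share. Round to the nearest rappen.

Deferred-dividend DDM. At t=6 the remaining stream is a growing perpetuity with first payment D_7 = 2.83.
V_6 = D_7/(r−g) = 2.83/(0.1055−0.051) = 51.9266
P₀ = V_6/(1+r)^6 = 51.9266/(1+0.1055)^6 = 28.4471

CHF 28.45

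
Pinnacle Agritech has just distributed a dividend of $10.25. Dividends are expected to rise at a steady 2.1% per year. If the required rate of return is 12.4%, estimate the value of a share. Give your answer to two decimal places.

Gordon growth model: P₀ = D₁/(r − g). D₁ = 10.25 × (1 + 0.021) = 10.4652.
P₀ = 10.4652 / (0.124 − 0.021) = 10.4652 / 0.103 = 101.6044

$101.60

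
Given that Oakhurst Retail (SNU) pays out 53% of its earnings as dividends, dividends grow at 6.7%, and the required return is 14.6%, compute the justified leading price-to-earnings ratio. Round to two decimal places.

Justified leading P/E = b/(r−g) = 0.53/(0.146−0.067) = 6.7089

6.71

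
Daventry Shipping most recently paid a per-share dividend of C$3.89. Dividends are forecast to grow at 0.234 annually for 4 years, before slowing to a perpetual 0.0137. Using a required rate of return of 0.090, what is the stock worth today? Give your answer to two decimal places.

Two-stage DDM. Project D₁…D_4 at 0.234, terminal growth 0.0137, discount at r = 0.09.
D_1 = 4.8003
D_2 = 5.9235
D_3 = 7.3096
D_4 = 9.0201
Terminal value at t=4: TV = D_5/(r−g) = 9.1437/(0.09−0.0137) = 119.8382
P₀ = 4.8003/(1+0.09)^1 + 5.9235/(1+0.09)^2 + 7.3096/(1+0.09)^3 + 9.0201/(1+0.09)^4 + 119.8382/(1+0.09)^4 = 106.3204

C$106.32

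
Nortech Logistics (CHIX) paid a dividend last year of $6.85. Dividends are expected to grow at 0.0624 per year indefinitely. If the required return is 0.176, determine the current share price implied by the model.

$64.06

Gordon growth model: P₀ = D₁/(r − g). D₁ = 6.85 × (1 + 0.0624) = 7.2774.
P₀ = 7.2774 / (0.176 − 0.0624) = 7.2774 / 0.1136 = 64.0620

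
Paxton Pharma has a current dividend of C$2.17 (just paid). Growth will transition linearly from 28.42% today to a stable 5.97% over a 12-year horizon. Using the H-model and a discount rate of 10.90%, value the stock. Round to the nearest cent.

H-model: P₀ = D₀[(1+g_L) + H(g_S−g_L)]/(r−g_L), with H = 12/2 = 6.
P₀ = 2.17 × [(1+0.0597) + 6×(0.2842−0.0597)] / (0.109−0.0597)
   = 2.17 × 2.4067 / 0.0493 = 105.9339

C$105.93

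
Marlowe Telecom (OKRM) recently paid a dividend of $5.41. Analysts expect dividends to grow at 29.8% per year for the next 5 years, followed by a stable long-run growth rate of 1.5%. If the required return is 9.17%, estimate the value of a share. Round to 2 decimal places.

$216.95

Two-stage DDM. Project D₁…D_5 at 0.298, terminal growth 0.015, discount at r = 0.0917.
D_1 = 7.0222
D_2 = 9.1148
D_3 = 11.8310
D_4 = 15.3566
D_5 = 19.9329
Terminal value at t=5: TV = D_6/(r−g) = 20.2319/(0.0917−0.015) = 263.7797
P₀ = 7.0222/(1+0.0917)^1 + 9.1148/(1+0.0917)^2 + 11.8310/(1+0.0917)^3 + 15.3566/(1+0.0917)^4 + 19.9329/(1+0.0917)^5 + 263.7797/(1+0.0917)^5 = 216.9472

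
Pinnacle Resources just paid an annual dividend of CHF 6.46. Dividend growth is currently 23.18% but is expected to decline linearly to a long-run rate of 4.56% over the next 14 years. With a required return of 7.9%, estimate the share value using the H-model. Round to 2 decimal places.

H-model: P₀ = D₀[(1+g_L) + H(g_S−g_L)]/(r−g_L), with H = 14/2 = 7.
P₀ = 6.46 × [(1+0.0456) + 7×(0.2318−0.0456)] / (0.079−0.0456)
   = 6.46 × 2.3490 / 0.0334 = 454.3275

CHF 454.33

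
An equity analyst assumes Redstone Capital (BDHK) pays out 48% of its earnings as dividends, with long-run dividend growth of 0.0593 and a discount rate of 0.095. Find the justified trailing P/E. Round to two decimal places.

14.24

Justified trailing P/E = b(1+g)/(r−g) = 0.48×(1+0.0593)/(0.095−0.0593) = 14.2427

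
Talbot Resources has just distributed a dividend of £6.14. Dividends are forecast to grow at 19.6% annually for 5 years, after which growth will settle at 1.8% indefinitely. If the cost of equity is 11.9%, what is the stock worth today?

Two-stage DDM. Project D₁…D_5 at 0.196, terminal growth 0.018, discount at r = 0.119.
D_1 = 7.3434
D_2 = 8.7828
D_3 = 10.5042
D_4 = 12.5630
D_5 = 15.0253
Terminal value at t=5: TV = D_6/(r−g) = 15.2958/(0.119−0.018) = 151.4435
P₀ = 7.3434/(1+0.119)^1 + 8.7828/(1+0.119)^2 + 10.5042/(1+0.119)^3 + 12.5630/(1+0.119)^4 + 15.0253/(1+0.119)^5 + 151.4435/(1+0.119)^5 = 123.9676

£123.97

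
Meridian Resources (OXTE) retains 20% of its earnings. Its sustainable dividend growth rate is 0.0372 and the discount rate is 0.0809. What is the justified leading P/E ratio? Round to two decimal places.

18.31

Payout ratio b = 1 − 0.20 = 0.80.
Justified leading P/E = b/(r−g) = 0.80/(0.0809−0.0372) = 18.3066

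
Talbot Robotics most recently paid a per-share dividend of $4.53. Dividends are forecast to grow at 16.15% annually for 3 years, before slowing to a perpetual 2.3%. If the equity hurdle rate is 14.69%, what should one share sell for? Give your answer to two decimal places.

$52.79

Two-stage DDM. Project D₁…D_3 at 0.1615, terminal growth 0.023, discount at r = 0.1469.
D_1 = 5.2616
D_2 = 6.1113
D_3 = 7.0983
Terminal value at t=3: TV = D_4/(r−g) = 7.2616/(0.1469−0.023) = 58.6084
P₀ = 5.2616/(1+0.1469)^1 + 6.1113/(1+0.1469)^2 + 7.0983/(1+0.1469)^3 + 58.6084/(1+0.1469)^3 = 52.7883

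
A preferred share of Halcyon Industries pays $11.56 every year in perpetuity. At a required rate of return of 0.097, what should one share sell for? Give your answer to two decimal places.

$119.18

Zero-growth DDM (perpetuity): P₀ = D/r = 11.56 / 0.097 = 119.1753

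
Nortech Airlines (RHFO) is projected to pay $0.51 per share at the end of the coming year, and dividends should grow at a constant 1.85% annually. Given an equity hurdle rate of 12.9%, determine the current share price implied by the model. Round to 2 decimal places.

$4.62

Gordon growth model: P₀ = D₁/(r − g), with D₁ = 0.51 given directly.
P₀ = 0.5100 / (0.129 − 0.0185) = 0.5100 / 0.1105 = 4.6154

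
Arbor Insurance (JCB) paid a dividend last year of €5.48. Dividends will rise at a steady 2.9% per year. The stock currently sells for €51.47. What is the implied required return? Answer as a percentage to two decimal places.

Rearranging the constant-growth DDM: r = D₁/P₀ + g.
D₁ = 5.48 × (1 + 0.029) = 5.6389.
r = 5.6389 / 51.47 + 0.029 = 0.10956 + 0.029 = 0.13856

13.86%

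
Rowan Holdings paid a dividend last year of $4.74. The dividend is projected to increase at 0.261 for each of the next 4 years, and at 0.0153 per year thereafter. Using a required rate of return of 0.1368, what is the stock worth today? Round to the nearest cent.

Two-stage DDM. Project D₁…D_4 at 0.261, terminal growth 0.0153, discount at r = 0.1368.
D_1 = 5.9771
D_2 = 7.5372
D_3 = 9.5044
D_4 = 11.9850
Terminal value at t=4: TV = D_5/(r−g) = 12.1684/(0.1368−0.0153) = 100.1513
P₀ = 5.9771/(1+0.1368)^1 + 7.5372/(1+0.1368)^2 + 9.5044/(1+0.1368)^3 + 11.9850/(1+0.1368)^4 + 100.1513/(1+0.1368)^4 = 84.7041

$84.70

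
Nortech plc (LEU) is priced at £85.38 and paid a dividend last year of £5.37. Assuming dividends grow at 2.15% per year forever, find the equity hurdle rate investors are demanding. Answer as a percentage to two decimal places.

Rearranging the constant-growth DDM: r = D₁/P₀ + g.
D₁ = 5.37 × (1 + 0.0215) = 5.4855.
r = 5.4855 / 85.38 + 0.0215 = 0.06425 + 0.0215 = 0.08575

8.57%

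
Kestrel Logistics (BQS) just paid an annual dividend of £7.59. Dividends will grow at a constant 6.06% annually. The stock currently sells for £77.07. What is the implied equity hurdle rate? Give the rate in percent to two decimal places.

Rearranging the constant-growth DDM: r = D₁/P₀ + g.
D₁ = 7.59 × (1 + 0.0606) = 8.0500.
r = 8.0500 / 77.07 + 0.0606 = 0.10445 + 0.0606 = 0.16505

16.50%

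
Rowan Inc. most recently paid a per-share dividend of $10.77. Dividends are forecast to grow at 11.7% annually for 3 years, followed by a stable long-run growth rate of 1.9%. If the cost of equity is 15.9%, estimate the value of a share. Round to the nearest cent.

$100.20

Two-stage DDM. Project D₁…D_3 at 0.117, terminal growth 0.019, discount at r = 0.159.
D_1 = 12.0301
D_2 = 13.4376
D_3 = 15.0098
Terminal value at t=3: TV = D_4/(r−g) = 15.2950/(0.159−0.019) = 109.2500
P₀ = 12.0301/(1+0.159)^1 + 13.4376/(1+0.159)^2 + 15.0098/(1+0.159)^3 + 109.2500/(1+0.159)^3 = 100.1975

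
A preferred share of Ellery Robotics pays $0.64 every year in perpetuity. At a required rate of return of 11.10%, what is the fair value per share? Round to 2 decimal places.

Zero-growth DDM (perpetuity): P₀ = D/r = 0.64 / 0.111 = 5.7658

$5.77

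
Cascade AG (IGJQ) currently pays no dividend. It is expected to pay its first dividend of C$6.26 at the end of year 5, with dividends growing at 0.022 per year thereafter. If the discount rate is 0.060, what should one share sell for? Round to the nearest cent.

C$130.49

Deferred-dividend DDM. At t=4 the remaining stream is a growing perpetuity with first payment D_5 = 6.26.
V_4 = D_5/(r−g) = 6.26/(0.06−0.022) = 164.7368
P₀ = V_4/(1+r)^4 = 164.7368/(1+0.06)^4 = 130.4870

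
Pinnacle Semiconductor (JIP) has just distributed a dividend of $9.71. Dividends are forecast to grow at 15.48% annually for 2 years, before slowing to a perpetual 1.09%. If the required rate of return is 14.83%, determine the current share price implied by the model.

Two-stage DDM. Project D₁…D_2 at 0.1548, terminal growth 0.0109, discount at r = 0.1483.
D_1 = 11.2131
D_2 = 12.9489
Terminal value at t=2: TV = D_3/(r−g) = 13.0900/(0.1483−0.0109) = 95.2696
P₀ = 11.2131/(1+0.1483)^1 + 12.9489/(1+0.1483)^2 + 95.2696/(1+0.1483)^2 = 91.8361

$91.84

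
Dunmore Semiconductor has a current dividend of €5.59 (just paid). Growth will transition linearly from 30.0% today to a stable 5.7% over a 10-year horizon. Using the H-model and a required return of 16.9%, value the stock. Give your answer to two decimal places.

H-model: P₀ = D₀[(1+g_L) + H(g_S−g_L)]/(r−g_L), with H = 10/2 = 5.
P₀ = 5.59 × [(1+0.057) + 5×(0.3−0.057)] / (0.169−0.057)
   = 5.59 × 2.2720 / 0.112 = 113.3971

€113.40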